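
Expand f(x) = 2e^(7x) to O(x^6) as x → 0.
2 + 14*x + 49*x**2 + 343*x**3/3 + 2401*x**4/12 + 16807*x**5/60 + O(x**6)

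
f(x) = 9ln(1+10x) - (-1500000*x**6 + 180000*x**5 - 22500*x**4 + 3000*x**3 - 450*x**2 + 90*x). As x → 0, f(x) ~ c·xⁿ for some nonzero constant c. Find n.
7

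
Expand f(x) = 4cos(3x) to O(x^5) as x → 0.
4 - 18*x**2 + 27*x**4/2 + O(x**5)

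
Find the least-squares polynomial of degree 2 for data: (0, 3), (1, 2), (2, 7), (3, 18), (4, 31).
93/35 + (-88/35)x + (17/7)x²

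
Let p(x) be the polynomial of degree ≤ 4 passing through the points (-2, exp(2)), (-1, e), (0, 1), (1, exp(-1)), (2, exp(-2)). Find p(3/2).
((-70 - 5*exp(2) + 28*e)*exp(2) + 35 + 140*e)*exp(-2)/128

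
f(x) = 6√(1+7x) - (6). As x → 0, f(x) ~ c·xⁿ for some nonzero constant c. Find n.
1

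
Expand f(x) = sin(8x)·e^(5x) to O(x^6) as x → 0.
8*x + 40*x**2 + 44*x**3/3 - 260*x**4 - 8779*x**5/15 + O(x**6)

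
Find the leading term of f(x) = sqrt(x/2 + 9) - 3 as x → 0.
x/12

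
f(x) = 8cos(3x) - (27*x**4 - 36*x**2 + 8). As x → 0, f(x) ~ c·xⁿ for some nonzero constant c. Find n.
6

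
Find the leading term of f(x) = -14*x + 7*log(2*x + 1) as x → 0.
-14*x**2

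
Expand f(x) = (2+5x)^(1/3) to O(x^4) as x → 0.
2**(1/3) + 5*2**(1/3)*x/6 - 25*2**(1/3)*x**2/36 + 625*2**(1/3)*x**3/648 + O(x**4)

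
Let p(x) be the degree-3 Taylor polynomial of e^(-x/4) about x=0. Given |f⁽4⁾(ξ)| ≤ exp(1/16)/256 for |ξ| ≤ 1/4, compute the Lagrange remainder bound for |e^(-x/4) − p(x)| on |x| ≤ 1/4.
exp(1/16)/1572864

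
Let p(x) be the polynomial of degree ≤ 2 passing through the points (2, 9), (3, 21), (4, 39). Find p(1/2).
9/4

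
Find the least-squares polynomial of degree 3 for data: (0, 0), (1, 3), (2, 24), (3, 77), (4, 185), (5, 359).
1/42 + (47/252)x + (1/42)x² + (103/36)x³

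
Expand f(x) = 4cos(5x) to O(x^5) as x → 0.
4 - 50*x**2 + 625*x**4/6 + O(x**5)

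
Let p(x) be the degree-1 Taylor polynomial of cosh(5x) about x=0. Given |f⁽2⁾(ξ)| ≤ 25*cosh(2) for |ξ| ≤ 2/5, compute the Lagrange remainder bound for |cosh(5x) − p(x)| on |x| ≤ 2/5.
2*cosh(2)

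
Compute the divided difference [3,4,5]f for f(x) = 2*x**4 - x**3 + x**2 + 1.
183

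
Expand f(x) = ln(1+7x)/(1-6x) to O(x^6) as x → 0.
7*x + 35*x**2/2 + 658*x**3/3 + 2863*x**4/4 + 76559*x**5/10 + O(x**6)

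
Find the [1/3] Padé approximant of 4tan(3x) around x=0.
12*x/(1 - 3*x**2)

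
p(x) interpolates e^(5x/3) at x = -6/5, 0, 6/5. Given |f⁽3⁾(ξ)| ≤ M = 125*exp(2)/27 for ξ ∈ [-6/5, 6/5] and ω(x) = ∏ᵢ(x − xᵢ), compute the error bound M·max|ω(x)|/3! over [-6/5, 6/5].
8*sqrt(3)*exp(2)/27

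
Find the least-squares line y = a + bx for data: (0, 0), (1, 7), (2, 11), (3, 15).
a = 9/10, b = 49/10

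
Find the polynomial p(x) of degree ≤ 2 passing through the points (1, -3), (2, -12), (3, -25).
-2*x**2 - 3*x + 2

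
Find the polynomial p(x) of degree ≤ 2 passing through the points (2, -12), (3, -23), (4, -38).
-2*x**2 - x - 2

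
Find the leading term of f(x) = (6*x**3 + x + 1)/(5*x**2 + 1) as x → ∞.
6*x/5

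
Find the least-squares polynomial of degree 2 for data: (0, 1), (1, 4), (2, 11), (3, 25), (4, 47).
10/7 + (-109/70)x + (45/14)x²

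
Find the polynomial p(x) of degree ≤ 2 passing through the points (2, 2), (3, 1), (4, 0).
4 - x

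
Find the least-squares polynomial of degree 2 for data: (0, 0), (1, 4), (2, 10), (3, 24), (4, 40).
6/35 + (6/7)x + (16/7)x²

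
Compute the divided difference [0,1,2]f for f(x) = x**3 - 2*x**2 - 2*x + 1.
1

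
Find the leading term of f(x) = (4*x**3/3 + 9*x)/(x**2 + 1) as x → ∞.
4*x/3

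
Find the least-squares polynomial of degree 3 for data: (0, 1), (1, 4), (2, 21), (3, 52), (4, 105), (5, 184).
17/21 + (-4/9)x + (74/21)x² + (7/9)x³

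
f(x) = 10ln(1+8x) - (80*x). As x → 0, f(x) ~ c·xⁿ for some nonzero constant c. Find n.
2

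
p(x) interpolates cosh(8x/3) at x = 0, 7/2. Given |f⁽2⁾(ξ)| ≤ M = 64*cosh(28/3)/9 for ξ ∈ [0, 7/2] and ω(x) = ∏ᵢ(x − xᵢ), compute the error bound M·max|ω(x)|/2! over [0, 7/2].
98*cosh(28/3)/9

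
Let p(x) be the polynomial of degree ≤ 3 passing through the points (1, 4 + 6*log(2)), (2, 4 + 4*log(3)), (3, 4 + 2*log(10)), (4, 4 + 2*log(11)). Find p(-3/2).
log(77371252455336267181195264000000000000000000000000000000000000000000000000*11**(7/8)*2**(3/4)*3**(1/4)*5**(1/8)/55275563349529895312919639662674586616836820777706673560551352652695476921) + 4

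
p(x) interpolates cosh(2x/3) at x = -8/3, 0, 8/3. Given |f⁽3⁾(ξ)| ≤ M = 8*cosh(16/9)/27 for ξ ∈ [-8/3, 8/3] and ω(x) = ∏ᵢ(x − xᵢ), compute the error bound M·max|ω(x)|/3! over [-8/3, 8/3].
4096*sqrt(3)*cosh(16/9)/19683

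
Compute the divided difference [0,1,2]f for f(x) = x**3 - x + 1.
3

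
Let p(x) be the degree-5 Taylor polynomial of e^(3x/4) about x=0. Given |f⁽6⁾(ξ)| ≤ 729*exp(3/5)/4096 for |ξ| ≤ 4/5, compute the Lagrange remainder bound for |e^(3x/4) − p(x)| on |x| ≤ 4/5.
81*exp(3/5)/1250000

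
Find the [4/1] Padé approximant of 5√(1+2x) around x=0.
(3*x**4/8 - x**3 + 9*x**2/2 + 12*x + 5)/(7*x/5 + 1)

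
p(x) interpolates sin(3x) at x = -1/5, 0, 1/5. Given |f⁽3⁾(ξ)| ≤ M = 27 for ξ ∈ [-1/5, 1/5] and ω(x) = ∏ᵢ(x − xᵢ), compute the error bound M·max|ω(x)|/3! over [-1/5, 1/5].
sqrt(3)/125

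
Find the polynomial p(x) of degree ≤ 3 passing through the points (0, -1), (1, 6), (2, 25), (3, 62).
x**3 + 3*x**2 + 3*x - 1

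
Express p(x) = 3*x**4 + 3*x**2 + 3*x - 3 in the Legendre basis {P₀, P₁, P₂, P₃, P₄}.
(-7/5)P₀ + (3)P₁ + (26/7)P₂ + (24/35)P₄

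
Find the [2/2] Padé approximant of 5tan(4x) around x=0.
20*x/(1 - 16*x**2/3)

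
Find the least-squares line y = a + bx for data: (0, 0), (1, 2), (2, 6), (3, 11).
a = -4/5, b = 37/10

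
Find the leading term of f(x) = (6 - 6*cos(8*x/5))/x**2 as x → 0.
192/25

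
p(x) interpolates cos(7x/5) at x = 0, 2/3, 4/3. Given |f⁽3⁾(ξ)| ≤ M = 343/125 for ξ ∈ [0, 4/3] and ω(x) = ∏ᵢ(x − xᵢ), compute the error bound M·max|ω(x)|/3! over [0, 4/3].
2744*sqrt(3)/91125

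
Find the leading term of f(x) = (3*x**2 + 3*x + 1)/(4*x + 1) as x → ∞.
3*x/4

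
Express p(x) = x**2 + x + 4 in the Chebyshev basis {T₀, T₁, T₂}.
(9/2)T₀ + T₁ + (1/2)T₂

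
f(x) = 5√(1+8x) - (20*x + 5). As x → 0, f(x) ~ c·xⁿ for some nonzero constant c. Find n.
2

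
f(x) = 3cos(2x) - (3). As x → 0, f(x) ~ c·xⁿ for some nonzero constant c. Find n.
2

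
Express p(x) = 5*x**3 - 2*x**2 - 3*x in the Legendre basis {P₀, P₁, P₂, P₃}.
(-2/3)P₀ + (-4/3)P₂ + (2)P₃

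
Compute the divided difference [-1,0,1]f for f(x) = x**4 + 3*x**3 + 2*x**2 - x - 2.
3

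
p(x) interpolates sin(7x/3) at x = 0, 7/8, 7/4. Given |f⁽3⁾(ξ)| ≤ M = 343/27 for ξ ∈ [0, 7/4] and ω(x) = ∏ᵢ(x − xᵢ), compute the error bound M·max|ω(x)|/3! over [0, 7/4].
117649*sqrt(3)/373248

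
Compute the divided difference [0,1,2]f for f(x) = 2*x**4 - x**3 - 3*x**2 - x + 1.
8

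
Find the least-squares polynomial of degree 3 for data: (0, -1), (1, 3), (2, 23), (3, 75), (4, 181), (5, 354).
-20/21 + (127/63)x + (-89/84)x² + (107/36)x³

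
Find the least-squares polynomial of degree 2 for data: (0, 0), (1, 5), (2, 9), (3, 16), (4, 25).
13/35 + (207/70)x + (11/14)x²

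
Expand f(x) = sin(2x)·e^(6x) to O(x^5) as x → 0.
2*x + 12*x**2 + 104*x**3/3 + 64*x**4 + O(x**5)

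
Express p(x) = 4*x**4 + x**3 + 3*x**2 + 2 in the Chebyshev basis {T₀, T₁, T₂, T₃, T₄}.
(5)T₀ + (3/4)T₁ + (7/2)T₂ + (1/4)T₃ + (1/2)T₄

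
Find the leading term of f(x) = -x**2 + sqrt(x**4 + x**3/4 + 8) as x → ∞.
x/8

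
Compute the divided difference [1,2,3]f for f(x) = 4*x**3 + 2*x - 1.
24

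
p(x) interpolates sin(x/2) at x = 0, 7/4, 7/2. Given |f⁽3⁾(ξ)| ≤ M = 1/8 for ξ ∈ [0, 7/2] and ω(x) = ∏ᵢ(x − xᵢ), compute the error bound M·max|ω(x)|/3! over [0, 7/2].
343*sqrt(3)/13824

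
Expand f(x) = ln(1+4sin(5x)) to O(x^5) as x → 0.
20*x - 200*x**2 + 7750*x**3/3 - 115000*x**4/3 + O(x**5)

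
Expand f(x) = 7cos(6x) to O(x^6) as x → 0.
7 - 126*x**2 + 378*x**4 + O(x**6)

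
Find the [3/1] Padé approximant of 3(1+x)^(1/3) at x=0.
(-x**3/27 + x**2/3 + 3*x + 3)/(2*x/3 + 1)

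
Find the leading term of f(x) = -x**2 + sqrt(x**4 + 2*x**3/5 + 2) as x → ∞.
x/5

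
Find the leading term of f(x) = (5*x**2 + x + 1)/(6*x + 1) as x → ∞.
5*x/6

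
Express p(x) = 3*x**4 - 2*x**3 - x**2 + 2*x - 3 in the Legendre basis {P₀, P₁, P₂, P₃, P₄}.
(-41/15)P₀ + (4/5)P₁ + (22/21)P₂ + (-4/5)P₃ + (24/35)P₄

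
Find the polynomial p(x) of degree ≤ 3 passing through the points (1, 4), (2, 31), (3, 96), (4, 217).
3*x**3 + x**2 + 3*x - 3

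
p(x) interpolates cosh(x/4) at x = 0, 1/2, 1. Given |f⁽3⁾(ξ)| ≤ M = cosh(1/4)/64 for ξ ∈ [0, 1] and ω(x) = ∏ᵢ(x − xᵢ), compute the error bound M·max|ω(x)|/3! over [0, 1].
sqrt(3)*cosh(1/4)/13824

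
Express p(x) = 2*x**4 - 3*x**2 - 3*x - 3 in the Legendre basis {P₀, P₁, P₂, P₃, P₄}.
(-18/5)P₀ + (-3)P₁ + (-6/7)P₂ + (16/35)P₄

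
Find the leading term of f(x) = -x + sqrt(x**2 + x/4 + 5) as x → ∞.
1/8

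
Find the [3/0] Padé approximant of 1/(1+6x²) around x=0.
1 - 6*x**2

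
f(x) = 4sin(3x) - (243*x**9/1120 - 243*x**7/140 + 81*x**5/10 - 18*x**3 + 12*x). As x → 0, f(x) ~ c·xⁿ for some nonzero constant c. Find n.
11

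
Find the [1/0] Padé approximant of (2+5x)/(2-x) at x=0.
3*x + 1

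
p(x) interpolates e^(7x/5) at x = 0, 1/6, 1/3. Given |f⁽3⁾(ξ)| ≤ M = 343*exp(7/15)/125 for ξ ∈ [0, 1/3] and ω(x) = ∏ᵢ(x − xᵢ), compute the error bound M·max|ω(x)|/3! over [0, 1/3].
343*sqrt(3)*exp(7/15)/729000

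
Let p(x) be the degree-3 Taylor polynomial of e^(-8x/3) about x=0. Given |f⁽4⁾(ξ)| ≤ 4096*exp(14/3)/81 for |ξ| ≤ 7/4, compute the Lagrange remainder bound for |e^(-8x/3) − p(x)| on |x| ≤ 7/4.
4802*exp(14/3)/243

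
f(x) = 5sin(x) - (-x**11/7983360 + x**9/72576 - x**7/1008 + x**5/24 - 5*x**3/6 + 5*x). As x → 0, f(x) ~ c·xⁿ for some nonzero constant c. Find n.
13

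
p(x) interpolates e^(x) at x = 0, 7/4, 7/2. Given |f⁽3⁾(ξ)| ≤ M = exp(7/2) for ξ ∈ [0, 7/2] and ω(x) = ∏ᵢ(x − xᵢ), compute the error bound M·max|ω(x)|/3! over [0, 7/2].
343*sqrt(3)*exp(7/2)/1728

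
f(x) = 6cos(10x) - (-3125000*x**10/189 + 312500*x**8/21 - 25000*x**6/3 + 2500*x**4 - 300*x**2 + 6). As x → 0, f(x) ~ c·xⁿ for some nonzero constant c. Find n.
12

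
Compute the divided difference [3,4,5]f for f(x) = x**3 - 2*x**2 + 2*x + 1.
10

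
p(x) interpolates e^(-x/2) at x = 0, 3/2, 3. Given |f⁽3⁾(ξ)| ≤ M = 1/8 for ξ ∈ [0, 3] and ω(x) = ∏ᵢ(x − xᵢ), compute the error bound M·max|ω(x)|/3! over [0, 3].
sqrt(3)/64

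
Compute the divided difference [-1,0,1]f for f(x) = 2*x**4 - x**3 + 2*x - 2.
2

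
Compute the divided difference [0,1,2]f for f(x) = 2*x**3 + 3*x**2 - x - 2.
9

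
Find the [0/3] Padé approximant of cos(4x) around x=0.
1/(8*x**2 + 1)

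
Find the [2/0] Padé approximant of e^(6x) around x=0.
18*x**2 + 6*x + 1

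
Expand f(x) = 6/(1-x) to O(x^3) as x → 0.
6 + 6*x + 6*x**2 + O(x**3)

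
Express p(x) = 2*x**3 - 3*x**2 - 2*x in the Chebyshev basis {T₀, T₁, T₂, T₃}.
(-3/2)T₀ + (-1/2)T₁ + (-3/2)T₂ + (1/2)T₃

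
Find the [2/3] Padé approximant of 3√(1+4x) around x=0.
(21*x**2 + 84*x/5 + 3)/(-2*x**3/5 + 9*x**2/5 + 18*x/5 + 1)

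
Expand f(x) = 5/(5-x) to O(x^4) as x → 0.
1 + x/5 + x**2/25 + x**3/125 + O(x**4)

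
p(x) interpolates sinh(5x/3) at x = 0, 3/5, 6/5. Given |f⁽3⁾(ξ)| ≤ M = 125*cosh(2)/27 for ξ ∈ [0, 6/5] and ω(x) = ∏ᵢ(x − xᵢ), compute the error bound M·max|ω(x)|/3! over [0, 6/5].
sqrt(3)*cosh(2)/27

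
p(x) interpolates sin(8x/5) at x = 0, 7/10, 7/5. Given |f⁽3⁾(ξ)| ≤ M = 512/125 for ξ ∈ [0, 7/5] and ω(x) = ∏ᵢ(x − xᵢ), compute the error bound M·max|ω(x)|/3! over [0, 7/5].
21952*sqrt(3)/421875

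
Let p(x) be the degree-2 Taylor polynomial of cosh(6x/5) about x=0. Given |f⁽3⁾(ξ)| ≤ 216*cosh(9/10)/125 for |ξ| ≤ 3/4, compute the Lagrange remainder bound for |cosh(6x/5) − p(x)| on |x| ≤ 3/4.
243*cosh(9/10)/2000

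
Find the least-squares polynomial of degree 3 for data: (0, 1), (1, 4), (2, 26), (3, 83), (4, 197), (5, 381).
22/21 + (-61/126)x + (37/84)x² + (107/36)x³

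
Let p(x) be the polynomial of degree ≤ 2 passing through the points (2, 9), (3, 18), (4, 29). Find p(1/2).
-3/4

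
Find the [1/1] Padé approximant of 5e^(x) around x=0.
(5*x/2 + 5)/(1 - x/2)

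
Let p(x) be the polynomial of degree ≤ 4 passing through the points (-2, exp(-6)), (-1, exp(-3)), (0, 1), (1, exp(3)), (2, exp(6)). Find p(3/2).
(-5 + 28*exp(3) + 35*(-2 + 4*exp(3) + exp(6))*exp(6))*exp(-6)/128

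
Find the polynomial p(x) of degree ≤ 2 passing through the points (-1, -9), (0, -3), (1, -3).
-3*x**2 + 3*x - 3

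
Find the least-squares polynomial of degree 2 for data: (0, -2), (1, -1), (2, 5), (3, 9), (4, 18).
-11/5 + x + x²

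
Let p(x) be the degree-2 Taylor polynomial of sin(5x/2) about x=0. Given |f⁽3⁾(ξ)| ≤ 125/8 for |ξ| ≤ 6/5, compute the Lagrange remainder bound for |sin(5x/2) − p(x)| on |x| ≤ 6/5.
9/2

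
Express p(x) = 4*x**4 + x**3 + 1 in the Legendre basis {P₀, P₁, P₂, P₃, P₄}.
(9/5)P₀ + (3/5)P₁ + (16/7)P₂ + (2/5)P₃ + (32/35)P₄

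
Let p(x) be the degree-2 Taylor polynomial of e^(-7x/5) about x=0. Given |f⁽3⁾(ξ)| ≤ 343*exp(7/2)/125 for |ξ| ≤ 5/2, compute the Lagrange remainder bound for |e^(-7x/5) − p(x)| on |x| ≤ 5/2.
343*exp(7/2)/48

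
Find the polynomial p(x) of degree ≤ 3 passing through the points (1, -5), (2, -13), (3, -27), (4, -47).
-3*x**2 + x - 3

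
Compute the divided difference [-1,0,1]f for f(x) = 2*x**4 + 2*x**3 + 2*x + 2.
2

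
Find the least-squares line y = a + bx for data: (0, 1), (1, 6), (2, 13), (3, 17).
a = 1, b = 11/2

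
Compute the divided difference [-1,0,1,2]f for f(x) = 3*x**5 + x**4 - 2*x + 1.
17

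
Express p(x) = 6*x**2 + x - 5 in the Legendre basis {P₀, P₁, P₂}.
(-3)P₀ + P₁ + (4)P₂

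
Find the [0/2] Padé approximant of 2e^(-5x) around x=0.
2/(25*x**2/2 + 5*x + 1)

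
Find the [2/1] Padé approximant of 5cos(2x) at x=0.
5 - 10*x**2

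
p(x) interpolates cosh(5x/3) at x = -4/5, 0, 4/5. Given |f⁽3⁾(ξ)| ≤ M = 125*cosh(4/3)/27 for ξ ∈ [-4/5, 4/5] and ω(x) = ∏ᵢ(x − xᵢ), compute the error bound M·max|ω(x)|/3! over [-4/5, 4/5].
64*sqrt(3)*cosh(4/3)/729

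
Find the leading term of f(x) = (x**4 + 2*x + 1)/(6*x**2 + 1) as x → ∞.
x**2/6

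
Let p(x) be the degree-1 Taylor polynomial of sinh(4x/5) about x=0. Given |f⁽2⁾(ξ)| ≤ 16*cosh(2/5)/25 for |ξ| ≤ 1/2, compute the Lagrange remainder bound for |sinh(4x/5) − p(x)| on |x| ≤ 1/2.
2*cosh(2/5)/25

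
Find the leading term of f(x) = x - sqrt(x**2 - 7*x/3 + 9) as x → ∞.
7/6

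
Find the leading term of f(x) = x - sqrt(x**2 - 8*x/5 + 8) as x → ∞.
4/5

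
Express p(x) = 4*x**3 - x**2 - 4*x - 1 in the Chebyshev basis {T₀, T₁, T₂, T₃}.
(-3/2)T₀ - T₁ + (-1/2)T₂ + T₃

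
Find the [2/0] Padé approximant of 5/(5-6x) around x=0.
36*x**2/25 + 6*x/5 + 1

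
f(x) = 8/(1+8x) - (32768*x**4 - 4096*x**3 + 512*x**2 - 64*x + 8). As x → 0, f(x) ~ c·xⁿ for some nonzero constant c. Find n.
5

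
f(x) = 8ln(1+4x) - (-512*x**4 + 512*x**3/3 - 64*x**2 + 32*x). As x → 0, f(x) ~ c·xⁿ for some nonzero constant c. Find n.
5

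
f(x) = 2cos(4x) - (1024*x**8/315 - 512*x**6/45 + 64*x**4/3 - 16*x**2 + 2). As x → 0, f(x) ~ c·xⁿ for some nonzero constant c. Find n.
10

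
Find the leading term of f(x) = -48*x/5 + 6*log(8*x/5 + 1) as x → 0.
-192*x**2/25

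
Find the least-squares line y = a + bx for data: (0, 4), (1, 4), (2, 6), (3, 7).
a = 18/5, b = 11/10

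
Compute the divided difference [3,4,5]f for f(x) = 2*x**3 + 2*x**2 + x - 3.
26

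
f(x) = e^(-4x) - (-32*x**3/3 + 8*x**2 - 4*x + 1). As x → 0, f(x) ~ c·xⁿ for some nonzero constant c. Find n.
4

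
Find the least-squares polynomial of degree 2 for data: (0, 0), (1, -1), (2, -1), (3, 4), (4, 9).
1/35 + (-179/70)x + (17/14)x²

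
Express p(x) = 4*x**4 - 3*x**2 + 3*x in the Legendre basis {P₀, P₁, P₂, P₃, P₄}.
(-1/5)P₀ + (3)P₁ + (2/7)P₂ + (32/35)P₄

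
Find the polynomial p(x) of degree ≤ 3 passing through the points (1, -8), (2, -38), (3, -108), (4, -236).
-3*x**3 - 2*x**2 - 3*x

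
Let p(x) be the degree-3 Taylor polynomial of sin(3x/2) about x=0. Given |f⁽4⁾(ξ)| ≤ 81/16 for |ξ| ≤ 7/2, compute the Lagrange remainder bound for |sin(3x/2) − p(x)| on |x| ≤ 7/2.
64827/2048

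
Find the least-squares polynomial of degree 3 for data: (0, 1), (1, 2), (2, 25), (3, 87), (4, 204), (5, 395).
17/18 + (-2987/756)x + (577/252)x² + (77/27)x³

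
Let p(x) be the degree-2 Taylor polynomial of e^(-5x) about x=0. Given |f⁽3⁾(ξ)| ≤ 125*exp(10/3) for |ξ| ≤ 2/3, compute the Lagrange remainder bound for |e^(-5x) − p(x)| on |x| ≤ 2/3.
500*exp(10/3)/81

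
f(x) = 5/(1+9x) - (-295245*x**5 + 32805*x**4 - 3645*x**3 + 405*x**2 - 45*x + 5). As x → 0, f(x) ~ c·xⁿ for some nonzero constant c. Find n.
6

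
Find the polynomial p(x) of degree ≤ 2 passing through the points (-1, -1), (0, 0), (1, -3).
-2*x**2 - x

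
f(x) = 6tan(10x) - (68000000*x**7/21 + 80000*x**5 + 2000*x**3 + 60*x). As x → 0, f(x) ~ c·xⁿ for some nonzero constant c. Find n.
9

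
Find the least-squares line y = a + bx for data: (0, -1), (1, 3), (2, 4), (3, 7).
a = -1/2, b = 5/2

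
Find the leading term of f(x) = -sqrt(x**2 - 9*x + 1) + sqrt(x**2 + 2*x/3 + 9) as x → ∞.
29/6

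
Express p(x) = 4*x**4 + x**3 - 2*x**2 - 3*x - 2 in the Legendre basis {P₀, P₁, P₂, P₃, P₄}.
(-28/15)P₀ + (-12/5)P₁ + (20/21)P₂ + (2/5)P₃ + (32/35)P₄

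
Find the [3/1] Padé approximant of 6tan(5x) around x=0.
250*x**3 + 30*x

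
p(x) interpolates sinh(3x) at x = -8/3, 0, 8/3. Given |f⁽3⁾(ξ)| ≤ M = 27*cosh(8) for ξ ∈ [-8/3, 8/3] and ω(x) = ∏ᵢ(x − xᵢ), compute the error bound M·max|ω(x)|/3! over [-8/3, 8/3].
512*sqrt(3)*cosh(8)/27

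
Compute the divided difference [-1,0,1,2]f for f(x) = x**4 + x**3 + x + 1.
3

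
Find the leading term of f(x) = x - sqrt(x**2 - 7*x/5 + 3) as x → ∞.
7/10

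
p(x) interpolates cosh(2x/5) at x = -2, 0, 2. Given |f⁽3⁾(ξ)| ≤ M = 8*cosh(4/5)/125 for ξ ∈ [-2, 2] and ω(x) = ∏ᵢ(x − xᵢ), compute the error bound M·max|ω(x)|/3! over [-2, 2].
64*sqrt(3)*cosh(4/5)/3375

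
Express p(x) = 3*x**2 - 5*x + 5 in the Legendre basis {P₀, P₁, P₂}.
(6)P₀ + (-5)P₁ + (2)P₂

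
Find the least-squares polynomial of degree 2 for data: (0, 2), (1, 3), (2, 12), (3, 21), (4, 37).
59/35 + (8/35)x + (15/7)x²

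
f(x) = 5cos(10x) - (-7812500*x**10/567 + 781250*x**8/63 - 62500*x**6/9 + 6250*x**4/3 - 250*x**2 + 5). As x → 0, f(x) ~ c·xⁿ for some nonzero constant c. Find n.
12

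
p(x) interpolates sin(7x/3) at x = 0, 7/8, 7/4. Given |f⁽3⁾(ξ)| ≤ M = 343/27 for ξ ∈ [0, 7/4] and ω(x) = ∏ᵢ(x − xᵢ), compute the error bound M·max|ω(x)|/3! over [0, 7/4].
117649*sqrt(3)/373248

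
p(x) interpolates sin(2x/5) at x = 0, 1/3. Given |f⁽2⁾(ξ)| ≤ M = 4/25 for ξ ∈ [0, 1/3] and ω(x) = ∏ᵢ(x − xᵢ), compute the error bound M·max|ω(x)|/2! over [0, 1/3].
1/450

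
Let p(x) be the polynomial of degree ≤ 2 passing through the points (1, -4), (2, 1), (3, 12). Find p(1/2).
-17/4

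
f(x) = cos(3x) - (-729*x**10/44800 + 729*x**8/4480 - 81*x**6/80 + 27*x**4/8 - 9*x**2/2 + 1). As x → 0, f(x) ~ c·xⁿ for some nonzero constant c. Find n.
12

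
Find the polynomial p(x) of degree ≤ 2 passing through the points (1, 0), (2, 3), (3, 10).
2*x**2 - 3*x + 1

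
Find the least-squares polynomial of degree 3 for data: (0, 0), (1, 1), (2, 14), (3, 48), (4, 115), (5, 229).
-23/126 + (53/108)x + (-89/126)x² + (211/108)x³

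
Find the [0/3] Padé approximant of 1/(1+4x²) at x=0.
1/(4*x**2 + 1)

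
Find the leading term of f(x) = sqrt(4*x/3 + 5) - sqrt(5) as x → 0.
2*sqrt(5)*x/15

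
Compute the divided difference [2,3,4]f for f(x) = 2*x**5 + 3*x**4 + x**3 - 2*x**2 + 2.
742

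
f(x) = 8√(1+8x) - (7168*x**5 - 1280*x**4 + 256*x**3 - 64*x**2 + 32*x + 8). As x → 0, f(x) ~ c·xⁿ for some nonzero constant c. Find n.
6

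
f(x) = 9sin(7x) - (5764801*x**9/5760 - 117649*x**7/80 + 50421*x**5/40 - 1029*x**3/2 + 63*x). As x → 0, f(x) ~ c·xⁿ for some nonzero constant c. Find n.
11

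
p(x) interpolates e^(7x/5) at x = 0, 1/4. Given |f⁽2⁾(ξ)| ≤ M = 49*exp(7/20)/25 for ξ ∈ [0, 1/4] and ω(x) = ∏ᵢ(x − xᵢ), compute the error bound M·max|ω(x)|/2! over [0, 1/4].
49*exp(7/20)/3200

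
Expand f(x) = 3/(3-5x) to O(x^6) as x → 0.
1 + 5*x/3 + 25*x**2/9 + 125*x**3/27 + 625*x**4/81 + 3125*x**5/243 + O(x**6)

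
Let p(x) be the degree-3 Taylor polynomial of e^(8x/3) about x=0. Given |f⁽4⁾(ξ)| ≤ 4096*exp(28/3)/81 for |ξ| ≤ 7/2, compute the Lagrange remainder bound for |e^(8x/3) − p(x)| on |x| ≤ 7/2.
76832*exp(28/3)/243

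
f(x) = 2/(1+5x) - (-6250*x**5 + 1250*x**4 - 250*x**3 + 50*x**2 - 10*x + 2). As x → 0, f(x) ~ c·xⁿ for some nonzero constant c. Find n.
6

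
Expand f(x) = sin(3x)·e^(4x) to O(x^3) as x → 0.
3*x + 12*x**2 + O(x**3)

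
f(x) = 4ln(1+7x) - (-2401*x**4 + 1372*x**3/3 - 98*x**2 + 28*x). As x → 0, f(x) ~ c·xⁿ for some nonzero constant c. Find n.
5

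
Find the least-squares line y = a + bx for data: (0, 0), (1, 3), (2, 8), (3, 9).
a = 1/5, b = 16/5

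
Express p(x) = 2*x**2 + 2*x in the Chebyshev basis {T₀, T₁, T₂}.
T₀ + (2)T₁ + T₂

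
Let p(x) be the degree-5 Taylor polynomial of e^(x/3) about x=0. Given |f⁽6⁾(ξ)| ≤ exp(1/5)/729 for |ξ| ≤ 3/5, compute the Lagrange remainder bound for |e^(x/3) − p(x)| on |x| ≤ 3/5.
exp(1/5)/11250000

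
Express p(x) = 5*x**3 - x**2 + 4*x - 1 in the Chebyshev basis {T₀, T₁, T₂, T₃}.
(-3/2)T₀ + (31/4)T₁ + (-1/2)T₂ + (5/4)T₃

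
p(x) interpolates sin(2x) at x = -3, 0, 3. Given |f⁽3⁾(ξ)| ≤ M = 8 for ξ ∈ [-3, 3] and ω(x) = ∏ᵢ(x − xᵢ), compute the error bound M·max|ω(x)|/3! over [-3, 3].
8*sqrt(3)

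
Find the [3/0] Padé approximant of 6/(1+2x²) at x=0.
6 - 12*x**2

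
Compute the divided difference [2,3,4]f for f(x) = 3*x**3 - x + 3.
27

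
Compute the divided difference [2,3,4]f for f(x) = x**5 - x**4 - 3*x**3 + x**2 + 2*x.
204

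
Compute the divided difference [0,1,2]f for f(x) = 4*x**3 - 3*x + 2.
12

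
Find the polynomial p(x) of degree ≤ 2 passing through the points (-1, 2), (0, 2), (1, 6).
2*x**2 + 2*x + 2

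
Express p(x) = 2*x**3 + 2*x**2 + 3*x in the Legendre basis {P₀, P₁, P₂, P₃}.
(2/3)P₀ + (21/5)P₁ + (4/3)P₂ + (4/5)P₃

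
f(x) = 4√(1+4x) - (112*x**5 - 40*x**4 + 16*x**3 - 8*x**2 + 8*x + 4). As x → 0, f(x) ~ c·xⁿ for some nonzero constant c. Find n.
6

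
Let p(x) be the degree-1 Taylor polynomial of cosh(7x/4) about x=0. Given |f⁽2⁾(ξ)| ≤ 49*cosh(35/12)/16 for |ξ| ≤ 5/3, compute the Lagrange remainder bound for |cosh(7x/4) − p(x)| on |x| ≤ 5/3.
1225*cosh(35/12)/288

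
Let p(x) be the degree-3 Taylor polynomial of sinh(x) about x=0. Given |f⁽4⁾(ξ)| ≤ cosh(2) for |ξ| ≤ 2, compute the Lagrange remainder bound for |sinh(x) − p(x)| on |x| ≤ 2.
2*cosh(2)/3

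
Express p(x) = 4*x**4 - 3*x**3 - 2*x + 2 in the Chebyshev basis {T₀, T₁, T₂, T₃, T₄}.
(7/2)T₀ + (-17/4)T₁ + (2)T₂ + (-3/4)T₃ + (1/2)T₄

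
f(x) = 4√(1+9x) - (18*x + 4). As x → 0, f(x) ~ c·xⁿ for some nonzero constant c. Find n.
2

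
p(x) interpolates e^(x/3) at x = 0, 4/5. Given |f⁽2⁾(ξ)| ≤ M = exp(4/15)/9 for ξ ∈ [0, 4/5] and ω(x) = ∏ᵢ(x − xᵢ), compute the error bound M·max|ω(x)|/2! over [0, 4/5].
2*exp(4/15)/225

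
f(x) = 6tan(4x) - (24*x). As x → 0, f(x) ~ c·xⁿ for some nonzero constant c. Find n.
3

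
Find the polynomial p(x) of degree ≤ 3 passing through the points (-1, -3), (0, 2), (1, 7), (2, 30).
3*x**3 + 2*x + 2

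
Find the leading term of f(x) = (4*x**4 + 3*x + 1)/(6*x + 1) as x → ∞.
2*x**3/3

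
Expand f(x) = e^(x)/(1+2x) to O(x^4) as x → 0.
1 - x + 5*x**2/2 - 29*x**3/6 + O(x**4)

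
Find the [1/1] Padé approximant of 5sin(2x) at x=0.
10*x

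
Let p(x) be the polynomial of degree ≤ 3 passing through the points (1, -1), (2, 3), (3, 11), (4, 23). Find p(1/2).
-3/2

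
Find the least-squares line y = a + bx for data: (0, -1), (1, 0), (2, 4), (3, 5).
a = -13/10, b = 11/5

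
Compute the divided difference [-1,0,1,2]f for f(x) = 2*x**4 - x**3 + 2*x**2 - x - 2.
3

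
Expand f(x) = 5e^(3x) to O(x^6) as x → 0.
5 + 15*x + 45*x**2/2 + 45*x**3/2 + 135*x**4/8 + 81*x**5/8 + O(x**6)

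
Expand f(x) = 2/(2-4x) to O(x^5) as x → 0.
1 + 2*x + 4*x**2 + 8*x**3 + 16*x**4 + O(x**5)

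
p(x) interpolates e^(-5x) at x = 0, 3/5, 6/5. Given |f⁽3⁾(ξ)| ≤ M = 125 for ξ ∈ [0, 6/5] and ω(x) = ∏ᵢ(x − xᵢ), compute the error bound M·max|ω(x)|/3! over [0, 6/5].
sqrt(3)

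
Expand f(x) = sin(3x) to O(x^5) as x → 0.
3*x - 9*x**3/2 + O(x**5)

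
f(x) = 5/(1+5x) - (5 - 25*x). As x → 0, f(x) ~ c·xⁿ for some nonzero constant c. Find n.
2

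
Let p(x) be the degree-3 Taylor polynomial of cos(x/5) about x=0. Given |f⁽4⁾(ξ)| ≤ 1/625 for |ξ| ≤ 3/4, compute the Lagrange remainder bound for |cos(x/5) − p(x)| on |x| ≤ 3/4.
27/1280000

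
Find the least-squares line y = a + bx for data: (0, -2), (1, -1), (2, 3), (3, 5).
a = -5/2, b = 5/2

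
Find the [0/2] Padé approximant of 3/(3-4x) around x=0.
1/(1 - 4*x/3)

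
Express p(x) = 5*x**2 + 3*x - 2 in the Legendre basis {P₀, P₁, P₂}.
(-1/3)P₀ + (3)P₁ + (10/3)P₂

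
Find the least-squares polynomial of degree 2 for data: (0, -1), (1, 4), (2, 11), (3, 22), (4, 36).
-6/7 + (102/35)x + (11/7)x²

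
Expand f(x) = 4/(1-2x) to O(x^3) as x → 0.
4 + 8*x + 16*x**2 + O(x**3)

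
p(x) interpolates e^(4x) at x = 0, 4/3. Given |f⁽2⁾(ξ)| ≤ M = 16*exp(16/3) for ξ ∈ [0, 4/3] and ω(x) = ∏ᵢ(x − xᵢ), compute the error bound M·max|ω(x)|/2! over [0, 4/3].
32*exp(16/3)/9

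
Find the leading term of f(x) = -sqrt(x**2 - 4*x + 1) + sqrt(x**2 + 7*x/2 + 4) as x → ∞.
15/4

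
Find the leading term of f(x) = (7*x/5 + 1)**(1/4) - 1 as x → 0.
7*x/20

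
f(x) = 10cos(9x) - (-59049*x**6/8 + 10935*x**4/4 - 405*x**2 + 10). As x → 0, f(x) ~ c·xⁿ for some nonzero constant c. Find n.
8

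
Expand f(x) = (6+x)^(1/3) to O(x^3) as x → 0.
6**(1/3) + 6**(1/3)*x/18 - 6**(1/3)*x**2/324 + O(x**3)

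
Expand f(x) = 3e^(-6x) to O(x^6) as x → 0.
3 - 18*x + 54*x**2 - 108*x**3 + 162*x**4 - 972*x**5/5 + O(x**6)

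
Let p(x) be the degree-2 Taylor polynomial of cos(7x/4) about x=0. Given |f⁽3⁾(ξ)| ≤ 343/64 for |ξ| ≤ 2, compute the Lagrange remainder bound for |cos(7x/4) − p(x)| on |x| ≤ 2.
343/48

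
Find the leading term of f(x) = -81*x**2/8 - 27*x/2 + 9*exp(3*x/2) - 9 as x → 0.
81*x**3/16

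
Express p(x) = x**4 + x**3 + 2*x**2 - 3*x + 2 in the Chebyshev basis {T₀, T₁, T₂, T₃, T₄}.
(27/8)T₀ + (-9/4)T₁ + (3/2)T₂ + (1/4)T₃ + (1/8)T₄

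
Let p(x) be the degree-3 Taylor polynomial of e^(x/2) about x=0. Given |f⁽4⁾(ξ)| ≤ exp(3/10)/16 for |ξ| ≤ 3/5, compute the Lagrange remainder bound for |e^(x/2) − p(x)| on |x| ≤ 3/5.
27*exp(3/10)/80000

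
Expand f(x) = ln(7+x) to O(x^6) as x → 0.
log(7) + x/7 - x**2/98 + x**3/1029 - x**4/9604 + x**5/84035 + O(x**6)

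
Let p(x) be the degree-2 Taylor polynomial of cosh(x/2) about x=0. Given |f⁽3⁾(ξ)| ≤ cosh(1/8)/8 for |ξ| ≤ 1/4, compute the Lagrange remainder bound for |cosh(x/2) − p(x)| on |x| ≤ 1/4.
cosh(1/8)/3072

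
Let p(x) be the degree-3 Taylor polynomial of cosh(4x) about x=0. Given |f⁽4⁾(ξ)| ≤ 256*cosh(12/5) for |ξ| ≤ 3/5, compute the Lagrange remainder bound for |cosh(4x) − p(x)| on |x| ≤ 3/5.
864*cosh(12/5)/625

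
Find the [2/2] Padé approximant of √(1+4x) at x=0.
(5*x**2 + 5*x + 1)/(x**2 + 3*x + 1)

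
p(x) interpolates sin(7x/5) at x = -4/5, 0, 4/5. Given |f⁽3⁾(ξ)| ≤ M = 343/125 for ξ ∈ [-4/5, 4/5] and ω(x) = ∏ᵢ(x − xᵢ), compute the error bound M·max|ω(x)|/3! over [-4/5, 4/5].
21952*sqrt(3)/421875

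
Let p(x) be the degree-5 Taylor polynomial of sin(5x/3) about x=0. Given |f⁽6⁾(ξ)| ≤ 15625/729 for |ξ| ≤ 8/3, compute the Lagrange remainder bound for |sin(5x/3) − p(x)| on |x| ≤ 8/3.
51200000/4782969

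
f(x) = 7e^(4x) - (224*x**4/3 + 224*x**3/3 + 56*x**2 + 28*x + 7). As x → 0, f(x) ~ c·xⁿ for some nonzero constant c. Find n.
5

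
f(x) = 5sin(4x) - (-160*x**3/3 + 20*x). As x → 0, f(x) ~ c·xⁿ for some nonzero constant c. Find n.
5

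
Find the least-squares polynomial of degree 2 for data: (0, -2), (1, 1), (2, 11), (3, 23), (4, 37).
-18/7 + (22/7)x + (12/7)x²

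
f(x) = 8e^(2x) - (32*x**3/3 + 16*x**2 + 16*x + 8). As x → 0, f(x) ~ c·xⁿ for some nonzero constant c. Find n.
4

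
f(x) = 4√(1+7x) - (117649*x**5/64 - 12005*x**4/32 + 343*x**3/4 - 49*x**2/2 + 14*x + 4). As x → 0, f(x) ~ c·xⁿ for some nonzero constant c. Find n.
6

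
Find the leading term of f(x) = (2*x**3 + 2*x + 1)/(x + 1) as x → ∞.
2*x**2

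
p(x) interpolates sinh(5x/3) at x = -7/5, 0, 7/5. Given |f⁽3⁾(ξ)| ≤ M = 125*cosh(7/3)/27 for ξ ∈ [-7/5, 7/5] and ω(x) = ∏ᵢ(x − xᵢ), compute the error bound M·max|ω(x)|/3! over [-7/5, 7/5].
343*sqrt(3)*cosh(7/3)/729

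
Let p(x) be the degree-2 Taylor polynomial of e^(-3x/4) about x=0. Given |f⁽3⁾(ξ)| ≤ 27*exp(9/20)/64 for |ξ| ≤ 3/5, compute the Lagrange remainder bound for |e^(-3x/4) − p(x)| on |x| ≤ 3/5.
243*exp(9/20)/16000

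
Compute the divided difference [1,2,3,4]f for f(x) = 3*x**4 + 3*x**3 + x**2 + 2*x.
33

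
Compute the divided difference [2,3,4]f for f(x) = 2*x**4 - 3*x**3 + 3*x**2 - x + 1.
86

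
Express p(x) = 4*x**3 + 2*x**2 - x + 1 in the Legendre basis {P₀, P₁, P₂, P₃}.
(5/3)P₀ + (7/5)P₁ + (4/3)P₂ + (8/5)P₃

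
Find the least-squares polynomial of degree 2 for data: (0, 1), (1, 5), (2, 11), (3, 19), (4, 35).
53/35 + (27/35)x + (13/7)x²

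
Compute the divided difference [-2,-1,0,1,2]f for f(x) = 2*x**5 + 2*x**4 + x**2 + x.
2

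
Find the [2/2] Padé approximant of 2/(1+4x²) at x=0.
2/(4*x**2 + 1)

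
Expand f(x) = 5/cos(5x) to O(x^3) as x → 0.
5 + 125*x**2/2 + O(x**3)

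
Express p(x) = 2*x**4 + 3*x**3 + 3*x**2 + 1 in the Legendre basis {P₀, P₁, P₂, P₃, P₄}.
(12/5)P₀ + (9/5)P₁ + (22/7)P₂ + (6/5)P₃ + (16/35)P₄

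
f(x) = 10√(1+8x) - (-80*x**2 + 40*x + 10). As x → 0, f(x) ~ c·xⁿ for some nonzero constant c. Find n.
3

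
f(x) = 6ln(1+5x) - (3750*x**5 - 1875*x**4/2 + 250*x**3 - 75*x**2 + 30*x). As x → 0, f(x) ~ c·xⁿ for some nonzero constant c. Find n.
6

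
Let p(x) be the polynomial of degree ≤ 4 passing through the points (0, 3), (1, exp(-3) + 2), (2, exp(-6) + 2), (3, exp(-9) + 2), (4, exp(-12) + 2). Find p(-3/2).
(-2772*exp(9) - 1540*exp(3) + 315 + 2970*exp(6) + 1411*exp(12))*exp(-12)/128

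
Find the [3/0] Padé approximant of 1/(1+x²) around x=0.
1 - x**2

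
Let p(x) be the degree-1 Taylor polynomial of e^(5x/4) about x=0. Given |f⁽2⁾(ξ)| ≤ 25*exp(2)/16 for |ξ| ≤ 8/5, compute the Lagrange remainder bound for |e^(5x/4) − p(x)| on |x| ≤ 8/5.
2*exp(2)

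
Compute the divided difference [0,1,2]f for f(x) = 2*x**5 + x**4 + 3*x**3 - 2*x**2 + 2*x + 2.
44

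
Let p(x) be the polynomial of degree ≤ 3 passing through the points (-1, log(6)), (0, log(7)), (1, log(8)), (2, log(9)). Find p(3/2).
log(4*2**(7/8)*21**(11/16)/7)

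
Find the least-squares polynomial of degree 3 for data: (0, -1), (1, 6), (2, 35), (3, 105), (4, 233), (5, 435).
-8/9 + (148/189)x + (727/252)x² + (311/108)x³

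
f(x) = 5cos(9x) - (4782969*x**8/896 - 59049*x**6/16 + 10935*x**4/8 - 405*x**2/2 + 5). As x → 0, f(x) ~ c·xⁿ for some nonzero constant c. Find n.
10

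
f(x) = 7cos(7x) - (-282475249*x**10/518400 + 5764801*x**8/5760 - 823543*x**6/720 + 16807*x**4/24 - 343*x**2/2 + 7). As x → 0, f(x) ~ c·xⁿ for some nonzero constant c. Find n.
12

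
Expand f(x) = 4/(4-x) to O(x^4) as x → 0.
1 + x/4 + x**2/16 + x**3/64 + O(x**4)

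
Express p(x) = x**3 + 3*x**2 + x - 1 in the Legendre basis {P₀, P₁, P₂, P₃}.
(8/5)P₁ + (2)P₂ + (2/5)P₃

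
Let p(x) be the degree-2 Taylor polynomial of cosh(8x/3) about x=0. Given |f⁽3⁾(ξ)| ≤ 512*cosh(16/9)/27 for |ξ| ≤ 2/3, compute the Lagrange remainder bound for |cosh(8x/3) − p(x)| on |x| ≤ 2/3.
2048*cosh(16/9)/2187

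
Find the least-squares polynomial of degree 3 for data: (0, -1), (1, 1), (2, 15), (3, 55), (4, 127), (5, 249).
-67/63 + (-46/189)x + (26/63)x² + (52/27)x³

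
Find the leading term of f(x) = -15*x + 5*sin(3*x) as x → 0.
-45*x**3/2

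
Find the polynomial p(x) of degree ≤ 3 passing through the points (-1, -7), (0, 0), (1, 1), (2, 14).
3*x**3 - 3*x**2 + x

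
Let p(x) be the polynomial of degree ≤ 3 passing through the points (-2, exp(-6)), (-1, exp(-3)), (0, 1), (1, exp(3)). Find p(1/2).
(-5*exp(3) + 1 + 5*(3 + exp(3))*exp(6))*exp(-6)/16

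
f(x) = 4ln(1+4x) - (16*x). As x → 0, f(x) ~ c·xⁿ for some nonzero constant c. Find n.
2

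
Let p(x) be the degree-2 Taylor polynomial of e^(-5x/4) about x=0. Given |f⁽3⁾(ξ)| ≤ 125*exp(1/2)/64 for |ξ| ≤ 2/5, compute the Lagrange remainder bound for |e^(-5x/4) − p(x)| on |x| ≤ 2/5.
exp(1/2)/48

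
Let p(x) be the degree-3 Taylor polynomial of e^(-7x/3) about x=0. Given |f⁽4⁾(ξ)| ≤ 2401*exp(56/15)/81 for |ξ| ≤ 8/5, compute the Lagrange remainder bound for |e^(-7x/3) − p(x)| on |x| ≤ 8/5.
1229312*exp(56/15)/151875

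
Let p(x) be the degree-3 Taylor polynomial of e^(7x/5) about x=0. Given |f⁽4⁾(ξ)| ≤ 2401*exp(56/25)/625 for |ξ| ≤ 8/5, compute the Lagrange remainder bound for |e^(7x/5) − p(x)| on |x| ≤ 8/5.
1229312*exp(56/25)/1171875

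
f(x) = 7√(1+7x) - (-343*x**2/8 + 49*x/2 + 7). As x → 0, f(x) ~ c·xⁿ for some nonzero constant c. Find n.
3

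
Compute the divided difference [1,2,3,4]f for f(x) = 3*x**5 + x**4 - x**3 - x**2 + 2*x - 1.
204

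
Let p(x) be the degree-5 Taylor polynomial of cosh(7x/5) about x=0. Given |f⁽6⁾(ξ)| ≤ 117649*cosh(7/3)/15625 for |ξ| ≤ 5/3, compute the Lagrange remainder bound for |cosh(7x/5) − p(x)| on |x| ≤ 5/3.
117649*cosh(7/3)/524880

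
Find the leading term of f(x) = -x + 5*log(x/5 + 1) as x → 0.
-x**2/10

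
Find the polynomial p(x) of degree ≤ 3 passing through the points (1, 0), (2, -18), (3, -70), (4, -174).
-3*x**3 + x**2 + 2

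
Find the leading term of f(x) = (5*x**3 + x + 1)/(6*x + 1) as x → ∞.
5*x**2/6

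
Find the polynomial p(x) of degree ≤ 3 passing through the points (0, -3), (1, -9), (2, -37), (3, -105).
-3*x**3 - 2*x**2 - x - 3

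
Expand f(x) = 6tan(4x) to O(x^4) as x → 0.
24*x + 128*x**3 + O(x**4)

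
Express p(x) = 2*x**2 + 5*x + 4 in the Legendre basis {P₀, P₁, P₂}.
(14/3)P₀ + (5)P₁ + (4/3)P₂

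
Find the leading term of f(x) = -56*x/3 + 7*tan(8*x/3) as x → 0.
3584*x**3/81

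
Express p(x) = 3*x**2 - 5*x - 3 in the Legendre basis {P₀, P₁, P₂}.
(-2)P₀ + (-5)P₁ + (2)P₂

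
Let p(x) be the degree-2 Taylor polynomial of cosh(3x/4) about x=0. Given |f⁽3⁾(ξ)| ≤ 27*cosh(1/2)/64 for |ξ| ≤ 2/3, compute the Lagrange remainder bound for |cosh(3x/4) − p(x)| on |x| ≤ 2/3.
cosh(1/2)/48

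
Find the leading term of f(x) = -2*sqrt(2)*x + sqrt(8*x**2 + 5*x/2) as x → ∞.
5*sqrt(2)/16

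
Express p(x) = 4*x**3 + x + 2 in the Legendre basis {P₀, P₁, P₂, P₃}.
(2)P₀ + (17/5)P₁ + (8/5)P₃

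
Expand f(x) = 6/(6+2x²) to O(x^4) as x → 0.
1 - x**2/3 + O(x**4)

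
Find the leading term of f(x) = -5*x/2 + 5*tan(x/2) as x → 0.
5*x**3/24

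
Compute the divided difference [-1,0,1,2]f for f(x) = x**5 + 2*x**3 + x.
7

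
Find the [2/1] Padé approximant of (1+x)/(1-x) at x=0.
(x + 1)/(1 - x)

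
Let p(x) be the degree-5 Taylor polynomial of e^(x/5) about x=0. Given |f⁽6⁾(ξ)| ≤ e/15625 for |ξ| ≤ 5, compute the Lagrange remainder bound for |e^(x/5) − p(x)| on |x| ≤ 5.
e/720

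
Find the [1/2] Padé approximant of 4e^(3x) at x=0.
(4*x + 4)/(3*x**2/2 - 2*x + 1)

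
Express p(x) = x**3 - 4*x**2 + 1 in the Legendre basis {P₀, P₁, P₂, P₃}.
(-1/3)P₀ + (3/5)P₁ + (-8/3)P₂ + (2/5)P₃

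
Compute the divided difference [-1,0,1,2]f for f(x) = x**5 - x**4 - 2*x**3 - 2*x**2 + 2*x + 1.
1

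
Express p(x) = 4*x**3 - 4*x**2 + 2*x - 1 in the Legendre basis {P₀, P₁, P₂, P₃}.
(-7/3)P₀ + (22/5)P₁ + (-8/3)P₂ + (8/5)P₃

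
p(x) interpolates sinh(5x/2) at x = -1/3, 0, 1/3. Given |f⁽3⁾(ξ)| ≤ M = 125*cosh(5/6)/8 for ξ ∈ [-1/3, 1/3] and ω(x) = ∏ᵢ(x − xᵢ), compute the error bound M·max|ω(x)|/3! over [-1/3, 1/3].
125*sqrt(3)*cosh(5/6)/5832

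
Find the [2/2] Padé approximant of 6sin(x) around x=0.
6*x/(x**2/6 + 1)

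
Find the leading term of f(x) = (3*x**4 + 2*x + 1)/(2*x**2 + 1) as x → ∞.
3*x**2/2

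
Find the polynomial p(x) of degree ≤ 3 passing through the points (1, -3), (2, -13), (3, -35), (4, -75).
-x**3 - 3*x + 1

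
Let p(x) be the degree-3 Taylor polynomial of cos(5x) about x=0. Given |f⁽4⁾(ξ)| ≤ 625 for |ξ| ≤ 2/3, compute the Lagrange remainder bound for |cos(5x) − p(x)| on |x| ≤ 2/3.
1250/243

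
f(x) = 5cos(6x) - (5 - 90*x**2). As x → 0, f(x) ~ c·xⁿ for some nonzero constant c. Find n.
4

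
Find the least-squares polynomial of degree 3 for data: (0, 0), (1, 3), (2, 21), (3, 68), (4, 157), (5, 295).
29/126 + (-1835/756)x + (47/18)x² + (209/108)x³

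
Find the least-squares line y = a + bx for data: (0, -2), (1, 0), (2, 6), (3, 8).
a = -12/5, b = 18/5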